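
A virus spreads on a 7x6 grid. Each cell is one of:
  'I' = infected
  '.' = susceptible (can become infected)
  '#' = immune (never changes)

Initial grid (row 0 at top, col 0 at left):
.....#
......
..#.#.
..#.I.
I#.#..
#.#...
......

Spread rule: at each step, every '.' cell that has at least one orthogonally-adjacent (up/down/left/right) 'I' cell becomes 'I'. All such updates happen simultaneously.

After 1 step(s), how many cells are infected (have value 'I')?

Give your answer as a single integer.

Answer: 6

Derivation:
Step 0 (initial): 2 infected
Step 1: +4 new -> 6 infected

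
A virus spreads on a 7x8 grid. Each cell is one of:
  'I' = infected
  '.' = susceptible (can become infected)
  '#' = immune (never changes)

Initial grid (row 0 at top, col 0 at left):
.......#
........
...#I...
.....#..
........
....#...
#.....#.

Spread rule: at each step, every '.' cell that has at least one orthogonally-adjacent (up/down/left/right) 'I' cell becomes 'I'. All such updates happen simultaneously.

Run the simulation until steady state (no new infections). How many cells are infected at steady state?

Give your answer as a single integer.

Answer: 50

Derivation:
Step 0 (initial): 1 infected
Step 1: +3 new -> 4 infected
Step 2: +6 new -> 10 infected
Step 3: +9 new -> 19 infected
Step 4: +11 new -> 30 infected
Step 5: +10 new -> 40 infected
Step 6: +7 new -> 47 infected
Step 7: +3 new -> 50 infected
Step 8: +0 new -> 50 infected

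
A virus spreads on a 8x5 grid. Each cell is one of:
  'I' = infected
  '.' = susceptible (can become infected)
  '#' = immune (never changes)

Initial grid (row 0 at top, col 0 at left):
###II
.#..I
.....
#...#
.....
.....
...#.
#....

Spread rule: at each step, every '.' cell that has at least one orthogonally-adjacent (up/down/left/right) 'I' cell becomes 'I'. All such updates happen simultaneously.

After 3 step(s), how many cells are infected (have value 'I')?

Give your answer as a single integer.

Step 0 (initial): 3 infected
Step 1: +2 new -> 5 infected
Step 2: +2 new -> 7 infected
Step 3: +2 new -> 9 infected

Answer: 9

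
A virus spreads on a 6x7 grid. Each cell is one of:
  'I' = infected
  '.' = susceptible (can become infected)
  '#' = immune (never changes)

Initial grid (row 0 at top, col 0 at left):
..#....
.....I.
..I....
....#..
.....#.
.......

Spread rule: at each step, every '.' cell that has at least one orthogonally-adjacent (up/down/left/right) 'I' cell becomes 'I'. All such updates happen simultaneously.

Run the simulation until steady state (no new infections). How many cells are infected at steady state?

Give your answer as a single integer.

Answer: 39

Derivation:
Step 0 (initial): 2 infected
Step 1: +8 new -> 10 infected
Step 2: +11 new -> 21 infected
Step 3: +8 new -> 29 infected
Step 4: +6 new -> 35 infected
Step 5: +3 new -> 38 infected
Step 6: +1 new -> 39 infected
Step 7: +0 new -> 39 infected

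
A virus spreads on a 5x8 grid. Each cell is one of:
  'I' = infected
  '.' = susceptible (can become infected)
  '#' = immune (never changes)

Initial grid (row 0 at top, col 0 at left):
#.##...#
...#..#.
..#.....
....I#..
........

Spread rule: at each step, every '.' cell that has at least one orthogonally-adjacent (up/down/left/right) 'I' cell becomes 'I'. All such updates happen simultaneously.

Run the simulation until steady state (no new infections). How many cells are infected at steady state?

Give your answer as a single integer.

Step 0 (initial): 1 infected
Step 1: +3 new -> 4 infected
Step 2: +6 new -> 10 infected
Step 3: +6 new -> 16 infected
Step 4: +7 new -> 23 infected
Step 5: +6 new -> 29 infected
Step 6: +3 new -> 32 infected
Step 7: +0 new -> 32 infected

Answer: 32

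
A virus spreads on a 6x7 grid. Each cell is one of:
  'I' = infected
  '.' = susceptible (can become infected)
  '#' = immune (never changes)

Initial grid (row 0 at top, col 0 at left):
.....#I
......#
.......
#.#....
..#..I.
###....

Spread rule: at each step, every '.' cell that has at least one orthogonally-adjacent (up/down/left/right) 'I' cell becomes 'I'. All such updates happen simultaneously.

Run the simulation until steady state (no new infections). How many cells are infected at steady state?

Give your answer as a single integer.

Step 0 (initial): 2 infected
Step 1: +4 new -> 6 infected
Step 2: +6 new -> 12 infected
Step 3: +5 new -> 17 infected
Step 4: +2 new -> 19 infected
Step 5: +3 new -> 22 infected
Step 6: +3 new -> 25 infected
Step 7: +4 new -> 29 infected
Step 8: +3 new -> 32 infected
Step 9: +2 new -> 34 infected
Step 10: +0 new -> 34 infected

Answer: 34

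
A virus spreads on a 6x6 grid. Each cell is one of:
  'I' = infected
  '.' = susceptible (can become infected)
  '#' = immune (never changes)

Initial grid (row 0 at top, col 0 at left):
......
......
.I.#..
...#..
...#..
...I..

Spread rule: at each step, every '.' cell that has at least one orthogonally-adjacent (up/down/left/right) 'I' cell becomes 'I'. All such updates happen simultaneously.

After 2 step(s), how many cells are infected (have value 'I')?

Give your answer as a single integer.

Answer: 18

Derivation:
Step 0 (initial): 2 infected
Step 1: +6 new -> 8 infected
Step 2: +10 new -> 18 infected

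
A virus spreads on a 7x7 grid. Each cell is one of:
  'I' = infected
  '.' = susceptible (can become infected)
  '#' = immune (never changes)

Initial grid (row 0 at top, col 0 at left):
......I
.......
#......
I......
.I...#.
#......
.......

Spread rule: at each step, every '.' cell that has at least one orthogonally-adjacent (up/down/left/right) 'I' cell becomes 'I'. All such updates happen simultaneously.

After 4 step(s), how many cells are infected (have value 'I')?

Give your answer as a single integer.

Step 0 (initial): 3 infected
Step 1: +6 new -> 9 infected
Step 2: +8 new -> 17 infected
Step 3: +11 new -> 28 infected
Step 4: +12 new -> 40 infected

Answer: 40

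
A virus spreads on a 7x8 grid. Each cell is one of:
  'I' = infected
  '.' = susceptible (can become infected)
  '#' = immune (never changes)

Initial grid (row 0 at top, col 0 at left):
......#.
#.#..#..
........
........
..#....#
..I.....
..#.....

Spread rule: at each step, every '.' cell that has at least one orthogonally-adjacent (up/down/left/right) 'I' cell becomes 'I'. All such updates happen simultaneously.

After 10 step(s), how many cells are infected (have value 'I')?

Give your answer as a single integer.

Step 0 (initial): 1 infected
Step 1: +2 new -> 3 infected
Step 2: +6 new -> 9 infected
Step 3: +7 new -> 16 infected
Step 4: +8 new -> 24 infected
Step 5: +9 new -> 33 infected
Step 6: +6 new -> 39 infected
Step 7: +5 new -> 44 infected
Step 8: +3 new -> 47 infected
Step 9: +1 new -> 48 infected
Step 10: +1 new -> 49 infected

Answer: 49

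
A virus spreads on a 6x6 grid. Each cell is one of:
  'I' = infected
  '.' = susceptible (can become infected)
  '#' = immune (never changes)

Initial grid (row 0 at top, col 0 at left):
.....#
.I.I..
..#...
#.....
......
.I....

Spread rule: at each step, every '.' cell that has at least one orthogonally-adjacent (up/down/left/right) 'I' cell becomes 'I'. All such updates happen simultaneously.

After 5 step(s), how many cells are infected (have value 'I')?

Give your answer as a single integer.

Answer: 33

Derivation:
Step 0 (initial): 3 infected
Step 1: +10 new -> 13 infected
Step 2: +11 new -> 24 infected
Step 3: +5 new -> 29 infected
Step 4: +3 new -> 32 infected
Step 5: +1 new -> 33 infected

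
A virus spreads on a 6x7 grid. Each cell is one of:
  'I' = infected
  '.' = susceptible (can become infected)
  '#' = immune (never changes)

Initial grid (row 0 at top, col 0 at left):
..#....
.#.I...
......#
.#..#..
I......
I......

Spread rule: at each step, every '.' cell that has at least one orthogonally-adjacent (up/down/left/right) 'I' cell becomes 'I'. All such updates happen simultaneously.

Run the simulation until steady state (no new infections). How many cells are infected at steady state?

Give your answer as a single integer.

Answer: 37

Derivation:
Step 0 (initial): 3 infected
Step 1: +7 new -> 10 infected
Step 2: +8 new -> 18 infected
Step 3: +8 new -> 26 infected
Step 4: +5 new -> 31 infected
Step 5: +4 new -> 35 infected
Step 6: +2 new -> 37 infected
Step 7: +0 new -> 37 infected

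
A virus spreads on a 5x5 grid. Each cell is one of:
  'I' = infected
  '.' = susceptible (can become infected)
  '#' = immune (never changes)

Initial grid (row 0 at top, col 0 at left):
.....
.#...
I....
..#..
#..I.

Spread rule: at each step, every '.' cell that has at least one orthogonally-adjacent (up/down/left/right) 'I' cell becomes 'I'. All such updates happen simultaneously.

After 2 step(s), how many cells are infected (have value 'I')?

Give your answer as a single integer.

Answer: 14

Derivation:
Step 0 (initial): 2 infected
Step 1: +6 new -> 8 infected
Step 2: +6 new -> 14 infected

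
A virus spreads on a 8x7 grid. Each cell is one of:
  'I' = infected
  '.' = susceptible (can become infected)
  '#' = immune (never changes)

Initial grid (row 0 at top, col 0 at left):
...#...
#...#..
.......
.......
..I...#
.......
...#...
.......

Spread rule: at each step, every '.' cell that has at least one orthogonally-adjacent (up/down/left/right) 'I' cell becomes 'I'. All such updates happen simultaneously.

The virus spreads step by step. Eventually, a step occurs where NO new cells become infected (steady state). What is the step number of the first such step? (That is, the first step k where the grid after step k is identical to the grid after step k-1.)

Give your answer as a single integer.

Answer: 9

Derivation:
Step 0 (initial): 1 infected
Step 1: +4 new -> 5 infected
Step 2: +8 new -> 13 infected
Step 3: +10 new -> 23 infected
Step 4: +11 new -> 34 infected
Step 5: +7 new -> 41 infected
Step 6: +5 new -> 46 infected
Step 7: +3 new -> 49 infected
Step 8: +2 new -> 51 infected
Step 9: +0 new -> 51 infected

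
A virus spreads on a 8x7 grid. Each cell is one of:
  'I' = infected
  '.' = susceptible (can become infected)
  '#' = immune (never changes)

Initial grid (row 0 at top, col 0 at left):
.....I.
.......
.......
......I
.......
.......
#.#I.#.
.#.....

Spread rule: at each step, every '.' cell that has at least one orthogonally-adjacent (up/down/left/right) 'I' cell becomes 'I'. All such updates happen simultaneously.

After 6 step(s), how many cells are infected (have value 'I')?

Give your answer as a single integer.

Step 0 (initial): 3 infected
Step 1: +9 new -> 12 infected
Step 2: +12 new -> 24 infected
Step 3: +10 new -> 34 infected
Step 4: +8 new -> 42 infected
Step 5: +5 new -> 47 infected
Step 6: +3 new -> 50 infected

Answer: 50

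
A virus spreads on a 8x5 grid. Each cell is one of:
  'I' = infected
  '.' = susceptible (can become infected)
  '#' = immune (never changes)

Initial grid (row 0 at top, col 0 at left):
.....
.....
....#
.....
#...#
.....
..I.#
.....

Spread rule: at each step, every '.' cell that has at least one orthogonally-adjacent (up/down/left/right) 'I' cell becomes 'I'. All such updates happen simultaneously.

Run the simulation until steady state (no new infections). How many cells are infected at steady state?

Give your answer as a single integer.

Answer: 36

Derivation:
Step 0 (initial): 1 infected
Step 1: +4 new -> 5 infected
Step 2: +6 new -> 11 infected
Step 3: +7 new -> 18 infected
Step 4: +3 new -> 21 infected
Step 5: +5 new -> 26 infected
Step 6: +4 new -> 30 infected
Step 7: +4 new -> 34 infected
Step 8: +2 new -> 36 infected
Step 9: +0 new -> 36 infected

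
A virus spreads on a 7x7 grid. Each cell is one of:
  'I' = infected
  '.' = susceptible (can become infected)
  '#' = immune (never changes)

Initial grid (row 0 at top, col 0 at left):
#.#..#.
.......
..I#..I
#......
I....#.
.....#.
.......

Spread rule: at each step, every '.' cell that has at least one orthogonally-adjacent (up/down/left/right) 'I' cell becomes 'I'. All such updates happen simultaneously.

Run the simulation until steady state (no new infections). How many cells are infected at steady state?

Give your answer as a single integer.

Step 0 (initial): 3 infected
Step 1: +8 new -> 11 infected
Step 2: +13 new -> 24 infected
Step 3: +9 new -> 33 infected
Step 4: +5 new -> 38 infected
Step 5: +3 new -> 41 infected
Step 6: +1 new -> 42 infected
Step 7: +0 new -> 42 infected

Answer: 42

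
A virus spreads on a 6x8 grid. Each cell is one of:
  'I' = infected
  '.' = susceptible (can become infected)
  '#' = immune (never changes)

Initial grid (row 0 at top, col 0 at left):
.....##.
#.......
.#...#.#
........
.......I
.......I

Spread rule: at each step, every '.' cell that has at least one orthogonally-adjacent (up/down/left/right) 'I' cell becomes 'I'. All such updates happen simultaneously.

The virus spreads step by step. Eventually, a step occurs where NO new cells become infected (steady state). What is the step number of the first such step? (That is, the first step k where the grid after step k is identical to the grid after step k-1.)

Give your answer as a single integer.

Answer: 12

Derivation:
Step 0 (initial): 2 infected
Step 1: +3 new -> 5 infected
Step 2: +3 new -> 8 infected
Step 3: +4 new -> 12 infected
Step 4: +4 new -> 16 infected
Step 5: +6 new -> 22 infected
Step 6: +6 new -> 28 infected
Step 7: +6 new -> 34 infected
Step 8: +3 new -> 37 infected
Step 9: +3 new -> 40 infected
Step 10: +1 new -> 41 infected
Step 11: +1 new -> 42 infected
Step 12: +0 new -> 42 infected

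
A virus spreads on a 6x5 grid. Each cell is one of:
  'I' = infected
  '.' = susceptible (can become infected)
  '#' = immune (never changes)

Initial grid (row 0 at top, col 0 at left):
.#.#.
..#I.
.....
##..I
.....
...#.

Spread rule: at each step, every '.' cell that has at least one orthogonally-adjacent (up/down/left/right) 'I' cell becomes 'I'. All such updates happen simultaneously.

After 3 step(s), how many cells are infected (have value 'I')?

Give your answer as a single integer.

Step 0 (initial): 2 infected
Step 1: +5 new -> 7 infected
Step 2: +5 new -> 12 infected
Step 3: +2 new -> 14 infected

Answer: 14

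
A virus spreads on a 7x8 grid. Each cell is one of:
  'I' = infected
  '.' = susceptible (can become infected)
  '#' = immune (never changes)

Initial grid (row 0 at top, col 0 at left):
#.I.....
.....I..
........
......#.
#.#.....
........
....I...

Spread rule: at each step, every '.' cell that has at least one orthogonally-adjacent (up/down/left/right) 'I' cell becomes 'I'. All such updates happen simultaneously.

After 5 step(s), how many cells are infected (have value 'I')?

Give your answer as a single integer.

Answer: 52

Derivation:
Step 0 (initial): 3 infected
Step 1: +10 new -> 13 infected
Step 2: +14 new -> 27 infected
Step 3: +13 new -> 40 infected
Step 4: +8 new -> 48 infected
Step 5: +4 new -> 52 infected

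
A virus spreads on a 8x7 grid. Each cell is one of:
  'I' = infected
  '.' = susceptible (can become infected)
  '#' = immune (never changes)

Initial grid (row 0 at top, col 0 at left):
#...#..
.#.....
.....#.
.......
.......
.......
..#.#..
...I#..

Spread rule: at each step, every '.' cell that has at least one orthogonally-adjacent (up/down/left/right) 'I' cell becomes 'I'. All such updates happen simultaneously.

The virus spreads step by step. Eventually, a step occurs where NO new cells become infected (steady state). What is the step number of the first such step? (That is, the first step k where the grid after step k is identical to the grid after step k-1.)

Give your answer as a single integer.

Step 0 (initial): 1 infected
Step 1: +2 new -> 3 infected
Step 2: +2 new -> 5 infected
Step 3: +5 new -> 10 infected
Step 4: +6 new -> 16 infected
Step 5: +8 new -> 24 infected
Step 6: +9 new -> 33 infected
Step 7: +7 new -> 40 infected
Step 8: +4 new -> 44 infected
Step 9: +4 new -> 48 infected
Step 10: +1 new -> 49 infected
Step 11: +0 new -> 49 infected

Answer: 11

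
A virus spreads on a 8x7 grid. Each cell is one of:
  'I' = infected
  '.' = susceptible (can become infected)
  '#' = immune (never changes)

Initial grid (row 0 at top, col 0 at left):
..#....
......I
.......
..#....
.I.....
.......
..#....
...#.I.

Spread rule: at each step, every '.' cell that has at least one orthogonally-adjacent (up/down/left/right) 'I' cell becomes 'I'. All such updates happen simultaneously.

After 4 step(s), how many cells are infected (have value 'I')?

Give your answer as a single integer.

Answer: 51

Derivation:
Step 0 (initial): 3 infected
Step 1: +10 new -> 13 infected
Step 2: +13 new -> 26 infected
Step 3: +17 new -> 43 infected
Step 4: +8 new -> 51 infected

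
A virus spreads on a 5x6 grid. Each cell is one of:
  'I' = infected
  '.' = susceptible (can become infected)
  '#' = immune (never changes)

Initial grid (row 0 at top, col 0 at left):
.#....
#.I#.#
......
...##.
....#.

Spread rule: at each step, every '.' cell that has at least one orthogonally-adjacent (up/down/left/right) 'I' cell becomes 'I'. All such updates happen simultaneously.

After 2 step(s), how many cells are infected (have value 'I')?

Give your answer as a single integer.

Answer: 8

Derivation:
Step 0 (initial): 1 infected
Step 1: +3 new -> 4 infected
Step 2: +4 new -> 8 infected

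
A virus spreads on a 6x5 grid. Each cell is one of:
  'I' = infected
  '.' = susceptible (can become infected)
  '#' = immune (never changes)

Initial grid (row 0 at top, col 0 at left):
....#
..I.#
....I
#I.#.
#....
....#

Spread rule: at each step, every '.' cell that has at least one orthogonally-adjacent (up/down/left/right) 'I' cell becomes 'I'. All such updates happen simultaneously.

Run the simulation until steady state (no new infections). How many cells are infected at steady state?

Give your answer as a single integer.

Step 0 (initial): 3 infected
Step 1: +9 new -> 12 infected
Step 2: +7 new -> 19 infected
Step 3: +4 new -> 23 infected
Step 4: +1 new -> 24 infected
Step 5: +0 new -> 24 infected

Answer: 24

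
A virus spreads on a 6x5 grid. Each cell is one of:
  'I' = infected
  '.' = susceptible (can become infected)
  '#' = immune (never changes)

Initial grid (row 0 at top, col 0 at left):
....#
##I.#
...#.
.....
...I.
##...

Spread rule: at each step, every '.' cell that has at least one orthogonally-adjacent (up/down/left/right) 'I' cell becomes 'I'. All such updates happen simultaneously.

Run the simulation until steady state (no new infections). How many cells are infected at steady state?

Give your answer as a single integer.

Step 0 (initial): 2 infected
Step 1: +7 new -> 9 infected
Step 2: +8 new -> 17 infected
Step 3: +5 new -> 22 infected
Step 4: +1 new -> 23 infected
Step 5: +0 new -> 23 infected

Answer: 23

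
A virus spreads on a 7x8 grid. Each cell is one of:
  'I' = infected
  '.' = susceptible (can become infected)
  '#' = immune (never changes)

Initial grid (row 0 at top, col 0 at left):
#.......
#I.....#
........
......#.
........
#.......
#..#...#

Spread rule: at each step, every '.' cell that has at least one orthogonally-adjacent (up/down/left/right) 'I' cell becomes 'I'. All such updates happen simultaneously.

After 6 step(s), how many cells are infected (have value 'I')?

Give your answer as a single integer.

Step 0 (initial): 1 infected
Step 1: +3 new -> 4 infected
Step 2: +5 new -> 9 infected
Step 3: +6 new -> 15 infected
Step 4: +7 new -> 22 infected
Step 5: +7 new -> 29 infected
Step 6: +6 new -> 35 infected

Answer: 35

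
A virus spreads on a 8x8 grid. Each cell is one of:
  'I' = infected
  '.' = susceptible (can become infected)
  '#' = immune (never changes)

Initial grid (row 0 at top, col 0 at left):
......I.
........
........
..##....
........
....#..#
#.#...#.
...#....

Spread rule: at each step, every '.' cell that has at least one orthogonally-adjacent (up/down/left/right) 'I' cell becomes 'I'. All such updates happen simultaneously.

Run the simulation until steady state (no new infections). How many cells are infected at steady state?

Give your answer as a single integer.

Answer: 56

Derivation:
Step 0 (initial): 1 infected
Step 1: +3 new -> 4 infected
Step 2: +4 new -> 8 infected
Step 3: +5 new -> 13 infected
Step 4: +6 new -> 19 infected
Step 5: +7 new -> 26 infected
Step 6: +5 new -> 31 infected
Step 7: +4 new -> 35 infected
Step 8: +6 new -> 41 infected
Step 9: +6 new -> 47 infected
Step 10: +3 new -> 50 infected
Step 11: +3 new -> 53 infected
Step 12: +1 new -> 54 infected
Step 13: +2 new -> 56 infected
Step 14: +0 new -> 56 infected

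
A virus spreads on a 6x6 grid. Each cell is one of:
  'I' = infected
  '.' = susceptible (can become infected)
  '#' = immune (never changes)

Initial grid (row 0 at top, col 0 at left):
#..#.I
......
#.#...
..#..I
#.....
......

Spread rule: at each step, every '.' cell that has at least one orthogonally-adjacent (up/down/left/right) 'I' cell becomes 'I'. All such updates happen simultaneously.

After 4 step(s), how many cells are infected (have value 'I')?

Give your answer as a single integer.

Answer: 19

Derivation:
Step 0 (initial): 2 infected
Step 1: +5 new -> 7 infected
Step 2: +5 new -> 12 infected
Step 3: +4 new -> 16 infected
Step 4: +3 new -> 19 infected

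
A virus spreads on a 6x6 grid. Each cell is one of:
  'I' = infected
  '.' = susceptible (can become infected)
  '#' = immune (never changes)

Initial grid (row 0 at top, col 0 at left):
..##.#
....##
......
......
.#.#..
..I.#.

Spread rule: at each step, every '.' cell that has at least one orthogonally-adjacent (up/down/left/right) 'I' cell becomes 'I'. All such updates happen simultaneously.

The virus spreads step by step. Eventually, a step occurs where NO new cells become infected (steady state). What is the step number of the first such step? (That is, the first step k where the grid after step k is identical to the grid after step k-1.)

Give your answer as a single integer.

Step 0 (initial): 1 infected
Step 1: +3 new -> 4 infected
Step 2: +2 new -> 6 infected
Step 3: +4 new -> 10 infected
Step 4: +5 new -> 15 infected
Step 5: +6 new -> 21 infected
Step 6: +4 new -> 25 infected
Step 7: +2 new -> 27 infected
Step 8: +0 new -> 27 infected

Answer: 8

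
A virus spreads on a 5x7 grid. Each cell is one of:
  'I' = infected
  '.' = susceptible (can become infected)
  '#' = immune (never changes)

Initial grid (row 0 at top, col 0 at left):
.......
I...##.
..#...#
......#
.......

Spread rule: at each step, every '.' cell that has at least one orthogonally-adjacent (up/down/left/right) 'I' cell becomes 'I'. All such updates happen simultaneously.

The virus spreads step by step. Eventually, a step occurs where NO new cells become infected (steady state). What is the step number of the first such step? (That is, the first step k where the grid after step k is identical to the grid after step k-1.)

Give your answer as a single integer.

Step 0 (initial): 1 infected
Step 1: +3 new -> 4 infected
Step 2: +4 new -> 8 infected
Step 3: +4 new -> 12 infected
Step 4: +4 new -> 16 infected
Step 5: +4 new -> 20 infected
Step 6: +4 new -> 24 infected
Step 7: +3 new -> 27 infected
Step 8: +2 new -> 29 infected
Step 9: +1 new -> 30 infected
Step 10: +0 new -> 30 infected

Answer: 10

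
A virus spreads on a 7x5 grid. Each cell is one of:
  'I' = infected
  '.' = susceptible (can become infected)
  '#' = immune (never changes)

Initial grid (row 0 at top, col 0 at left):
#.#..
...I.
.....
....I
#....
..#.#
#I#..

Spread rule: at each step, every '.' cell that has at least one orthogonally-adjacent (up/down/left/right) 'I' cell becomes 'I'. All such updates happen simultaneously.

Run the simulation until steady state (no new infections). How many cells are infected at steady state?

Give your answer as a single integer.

Answer: 28

Derivation:
Step 0 (initial): 3 infected
Step 1: +8 new -> 11 infected
Step 2: +7 new -> 18 infected
Step 3: +6 new -> 24 infected
Step 4: +3 new -> 27 infected
Step 5: +1 new -> 28 infected
Step 6: +0 new -> 28 infected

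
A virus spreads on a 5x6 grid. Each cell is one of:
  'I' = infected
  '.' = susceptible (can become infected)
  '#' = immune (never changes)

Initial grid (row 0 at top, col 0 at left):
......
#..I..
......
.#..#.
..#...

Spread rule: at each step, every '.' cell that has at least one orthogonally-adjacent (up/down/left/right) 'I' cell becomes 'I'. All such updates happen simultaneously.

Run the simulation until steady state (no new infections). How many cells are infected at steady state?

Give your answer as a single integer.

Answer: 26

Derivation:
Step 0 (initial): 1 infected
Step 1: +4 new -> 5 infected
Step 2: +7 new -> 12 infected
Step 3: +6 new -> 18 infected
Step 4: +4 new -> 22 infected
Step 5: +2 new -> 24 infected
Step 6: +1 new -> 25 infected
Step 7: +1 new -> 26 infected
Step 8: +0 new -> 26 infected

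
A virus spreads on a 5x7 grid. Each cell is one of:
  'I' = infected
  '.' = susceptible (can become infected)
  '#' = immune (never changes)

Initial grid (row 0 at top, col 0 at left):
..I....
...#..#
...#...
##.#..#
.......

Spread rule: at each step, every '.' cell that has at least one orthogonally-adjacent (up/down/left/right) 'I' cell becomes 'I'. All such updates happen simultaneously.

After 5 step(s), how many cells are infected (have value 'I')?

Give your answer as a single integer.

Answer: 22

Derivation:
Step 0 (initial): 1 infected
Step 1: +3 new -> 4 infected
Step 2: +4 new -> 8 infected
Step 3: +5 new -> 13 infected
Step 4: +5 new -> 18 infected
Step 5: +4 new -> 22 infected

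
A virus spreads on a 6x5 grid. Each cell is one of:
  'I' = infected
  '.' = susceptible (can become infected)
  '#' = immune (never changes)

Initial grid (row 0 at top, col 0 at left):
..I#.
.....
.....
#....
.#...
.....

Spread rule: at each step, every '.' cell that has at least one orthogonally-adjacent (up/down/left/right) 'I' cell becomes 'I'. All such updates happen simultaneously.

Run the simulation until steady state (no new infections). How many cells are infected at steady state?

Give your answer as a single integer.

Step 0 (initial): 1 infected
Step 1: +2 new -> 3 infected
Step 2: +4 new -> 7 infected
Step 3: +5 new -> 12 infected
Step 4: +6 new -> 18 infected
Step 5: +3 new -> 21 infected
Step 6: +3 new -> 24 infected
Step 7: +2 new -> 26 infected
Step 8: +1 new -> 27 infected
Step 9: +0 new -> 27 infected

Answer: 27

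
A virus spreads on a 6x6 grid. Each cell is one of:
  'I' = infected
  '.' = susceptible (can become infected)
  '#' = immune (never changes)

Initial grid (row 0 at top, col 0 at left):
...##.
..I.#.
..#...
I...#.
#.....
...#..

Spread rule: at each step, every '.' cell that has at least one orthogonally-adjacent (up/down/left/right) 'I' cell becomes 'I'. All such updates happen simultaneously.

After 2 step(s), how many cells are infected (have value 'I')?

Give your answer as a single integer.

Step 0 (initial): 2 infected
Step 1: +5 new -> 7 infected
Step 2: +6 new -> 13 infected

Answer: 13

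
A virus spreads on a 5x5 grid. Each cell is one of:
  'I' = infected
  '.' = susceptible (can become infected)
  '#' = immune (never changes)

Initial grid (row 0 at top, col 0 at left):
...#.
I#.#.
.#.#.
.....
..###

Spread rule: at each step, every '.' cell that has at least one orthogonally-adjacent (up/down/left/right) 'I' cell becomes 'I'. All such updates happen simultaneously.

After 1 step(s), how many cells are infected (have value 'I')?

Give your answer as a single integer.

Step 0 (initial): 1 infected
Step 1: +2 new -> 3 infected

Answer: 3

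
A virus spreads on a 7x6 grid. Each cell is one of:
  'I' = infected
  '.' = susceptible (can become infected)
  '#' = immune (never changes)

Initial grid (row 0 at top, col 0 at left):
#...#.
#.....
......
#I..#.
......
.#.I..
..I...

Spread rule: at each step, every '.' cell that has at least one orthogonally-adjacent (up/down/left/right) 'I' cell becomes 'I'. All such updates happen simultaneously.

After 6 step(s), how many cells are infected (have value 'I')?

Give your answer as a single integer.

Answer: 35

Derivation:
Step 0 (initial): 3 infected
Step 1: +8 new -> 11 infected
Step 2: +10 new -> 21 infected
Step 3: +6 new -> 27 infected
Step 4: +4 new -> 31 infected
Step 5: +3 new -> 34 infected
Step 6: +1 new -> 35 infected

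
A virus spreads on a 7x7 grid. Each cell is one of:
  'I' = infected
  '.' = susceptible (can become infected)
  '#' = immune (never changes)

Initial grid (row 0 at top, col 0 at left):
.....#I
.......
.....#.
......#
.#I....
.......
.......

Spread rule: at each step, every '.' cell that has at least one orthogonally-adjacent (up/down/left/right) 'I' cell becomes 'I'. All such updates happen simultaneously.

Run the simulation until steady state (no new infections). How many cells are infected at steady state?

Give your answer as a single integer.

Step 0 (initial): 2 infected
Step 1: +4 new -> 6 infected
Step 2: +9 new -> 15 infected
Step 3: +11 new -> 26 infected
Step 4: +12 new -> 38 infected
Step 5: +5 new -> 43 infected
Step 6: +2 new -> 45 infected
Step 7: +0 new -> 45 infected

Answer: 45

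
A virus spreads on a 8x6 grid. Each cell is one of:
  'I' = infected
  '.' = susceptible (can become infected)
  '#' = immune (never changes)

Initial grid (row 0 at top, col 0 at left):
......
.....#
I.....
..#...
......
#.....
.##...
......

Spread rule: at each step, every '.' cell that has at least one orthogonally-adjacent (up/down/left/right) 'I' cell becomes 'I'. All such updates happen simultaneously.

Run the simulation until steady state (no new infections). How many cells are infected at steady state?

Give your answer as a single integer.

Answer: 43

Derivation:
Step 0 (initial): 1 infected
Step 1: +3 new -> 4 infected
Step 2: +5 new -> 9 infected
Step 3: +4 new -> 13 infected
Step 4: +6 new -> 19 infected
Step 5: +6 new -> 25 infected
Step 6: +4 new -> 29 infected
Step 7: +4 new -> 33 infected
Step 8: +3 new -> 36 infected
Step 9: +3 new -> 39 infected
Step 10: +2 new -> 41 infected
Step 11: +1 new -> 42 infected
Step 12: +1 new -> 43 infected
Step 13: +0 new -> 43 infected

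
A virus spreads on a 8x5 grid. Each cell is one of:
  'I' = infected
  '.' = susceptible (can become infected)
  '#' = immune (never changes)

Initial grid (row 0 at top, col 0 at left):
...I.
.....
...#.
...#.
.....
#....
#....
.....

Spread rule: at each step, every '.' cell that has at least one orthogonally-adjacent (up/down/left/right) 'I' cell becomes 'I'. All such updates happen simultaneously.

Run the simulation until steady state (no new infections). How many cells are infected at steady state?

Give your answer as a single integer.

Step 0 (initial): 1 infected
Step 1: +3 new -> 4 infected
Step 2: +3 new -> 7 infected
Step 3: +4 new -> 11 infected
Step 4: +4 new -> 15 infected
Step 5: +4 new -> 19 infected
Step 6: +5 new -> 24 infected
Step 7: +5 new -> 29 infected
Step 8: +4 new -> 33 infected
Step 9: +2 new -> 35 infected
Step 10: +1 new -> 36 infected
Step 11: +0 new -> 36 infected

Answer: 36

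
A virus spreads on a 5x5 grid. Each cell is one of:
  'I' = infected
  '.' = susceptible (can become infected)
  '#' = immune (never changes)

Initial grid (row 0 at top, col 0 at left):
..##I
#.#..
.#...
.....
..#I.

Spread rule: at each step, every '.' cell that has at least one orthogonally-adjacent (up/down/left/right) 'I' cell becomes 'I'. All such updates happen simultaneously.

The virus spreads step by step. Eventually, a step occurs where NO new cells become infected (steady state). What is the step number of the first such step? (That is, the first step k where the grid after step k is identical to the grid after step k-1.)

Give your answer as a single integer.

Answer: 6

Derivation:
Step 0 (initial): 2 infected
Step 1: +3 new -> 5 infected
Step 2: +5 new -> 10 infected
Step 3: +2 new -> 12 infected
Step 4: +2 new -> 14 infected
Step 5: +2 new -> 16 infected
Step 6: +0 new -> 16 infected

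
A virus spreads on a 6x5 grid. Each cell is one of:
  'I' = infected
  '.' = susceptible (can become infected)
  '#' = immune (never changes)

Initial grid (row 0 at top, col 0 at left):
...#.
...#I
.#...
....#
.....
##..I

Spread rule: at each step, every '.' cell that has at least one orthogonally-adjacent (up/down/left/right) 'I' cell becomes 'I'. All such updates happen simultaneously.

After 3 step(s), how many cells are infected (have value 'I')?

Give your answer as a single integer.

Step 0 (initial): 2 infected
Step 1: +4 new -> 6 infected
Step 2: +3 new -> 9 infected
Step 3: +3 new -> 12 infected

Answer: 12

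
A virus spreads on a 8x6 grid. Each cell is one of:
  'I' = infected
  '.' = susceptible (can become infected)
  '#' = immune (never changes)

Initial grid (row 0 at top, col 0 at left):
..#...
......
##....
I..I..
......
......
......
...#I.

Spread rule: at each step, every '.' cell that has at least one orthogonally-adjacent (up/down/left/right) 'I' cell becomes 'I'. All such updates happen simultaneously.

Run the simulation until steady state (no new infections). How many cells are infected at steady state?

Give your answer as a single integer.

Step 0 (initial): 3 infected
Step 1: +8 new -> 11 infected
Step 2: +12 new -> 23 infected
Step 3: +10 new -> 33 infected
Step 4: +6 new -> 39 infected
Step 5: +4 new -> 43 infected
Step 6: +1 new -> 44 infected
Step 7: +0 new -> 44 infected

Answer: 44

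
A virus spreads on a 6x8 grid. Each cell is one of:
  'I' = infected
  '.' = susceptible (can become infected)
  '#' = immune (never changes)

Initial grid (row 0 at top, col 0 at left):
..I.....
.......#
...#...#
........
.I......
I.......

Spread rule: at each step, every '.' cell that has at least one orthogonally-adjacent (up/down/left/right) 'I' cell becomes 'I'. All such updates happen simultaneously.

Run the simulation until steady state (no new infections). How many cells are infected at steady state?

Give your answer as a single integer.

Step 0 (initial): 3 infected
Step 1: +7 new -> 10 infected
Step 2: +10 new -> 20 infected
Step 3: +7 new -> 27 infected
Step 4: +6 new -> 33 infected
Step 5: +6 new -> 39 infected
Step 6: +4 new -> 43 infected
Step 7: +2 new -> 45 infected
Step 8: +0 new -> 45 infected

Answer: 45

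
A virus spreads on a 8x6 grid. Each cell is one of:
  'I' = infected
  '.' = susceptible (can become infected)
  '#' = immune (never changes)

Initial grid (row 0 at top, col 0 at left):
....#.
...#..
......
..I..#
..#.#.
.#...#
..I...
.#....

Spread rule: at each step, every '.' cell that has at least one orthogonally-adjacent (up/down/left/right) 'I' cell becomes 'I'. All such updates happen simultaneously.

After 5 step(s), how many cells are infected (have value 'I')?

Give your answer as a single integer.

Answer: 38

Derivation:
Step 0 (initial): 2 infected
Step 1: +7 new -> 9 infected
Step 2: +11 new -> 20 infected
Step 3: +10 new -> 30 infected
Step 4: +6 new -> 36 infected
Step 5: +2 new -> 38 infected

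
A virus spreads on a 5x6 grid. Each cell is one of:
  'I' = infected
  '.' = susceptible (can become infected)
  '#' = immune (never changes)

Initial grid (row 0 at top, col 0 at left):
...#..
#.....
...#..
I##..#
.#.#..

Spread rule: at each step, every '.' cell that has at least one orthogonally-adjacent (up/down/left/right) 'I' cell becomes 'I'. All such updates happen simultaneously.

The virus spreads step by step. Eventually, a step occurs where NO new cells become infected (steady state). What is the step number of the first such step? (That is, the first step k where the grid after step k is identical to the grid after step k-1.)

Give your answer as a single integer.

Step 0 (initial): 1 infected
Step 1: +2 new -> 3 infected
Step 2: +1 new -> 4 infected
Step 3: +2 new -> 6 infected
Step 4: +2 new -> 8 infected
Step 5: +3 new -> 11 infected
Step 6: +1 new -> 12 infected
Step 7: +3 new -> 15 infected
Step 8: +3 new -> 18 infected
Step 9: +2 new -> 20 infected
Step 10: +1 new -> 21 infected
Step 11: +0 new -> 21 infected

Answer: 11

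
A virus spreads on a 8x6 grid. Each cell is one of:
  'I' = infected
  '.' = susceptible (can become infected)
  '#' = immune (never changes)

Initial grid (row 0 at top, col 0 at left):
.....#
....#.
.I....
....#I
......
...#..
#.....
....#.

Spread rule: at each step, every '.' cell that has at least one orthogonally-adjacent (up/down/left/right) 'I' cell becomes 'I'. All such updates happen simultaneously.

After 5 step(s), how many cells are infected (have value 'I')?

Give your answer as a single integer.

Answer: 39

Derivation:
Step 0 (initial): 2 infected
Step 1: +6 new -> 8 infected
Step 2: +11 new -> 19 infected
Step 3: +10 new -> 29 infected
Step 4: +6 new -> 35 infected
Step 5: +4 new -> 39 infected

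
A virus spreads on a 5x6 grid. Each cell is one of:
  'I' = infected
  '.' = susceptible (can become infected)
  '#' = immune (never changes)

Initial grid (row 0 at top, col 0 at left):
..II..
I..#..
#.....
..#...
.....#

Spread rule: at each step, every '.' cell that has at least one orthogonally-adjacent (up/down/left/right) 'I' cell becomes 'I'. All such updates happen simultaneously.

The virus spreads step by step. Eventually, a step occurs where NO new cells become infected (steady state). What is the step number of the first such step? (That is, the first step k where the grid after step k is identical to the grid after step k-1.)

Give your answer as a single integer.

Step 0 (initial): 3 infected
Step 1: +5 new -> 8 infected
Step 2: +4 new -> 12 infected
Step 3: +4 new -> 16 infected
Step 4: +5 new -> 21 infected
Step 5: +5 new -> 26 infected
Step 6: +0 new -> 26 infected

Answer: 6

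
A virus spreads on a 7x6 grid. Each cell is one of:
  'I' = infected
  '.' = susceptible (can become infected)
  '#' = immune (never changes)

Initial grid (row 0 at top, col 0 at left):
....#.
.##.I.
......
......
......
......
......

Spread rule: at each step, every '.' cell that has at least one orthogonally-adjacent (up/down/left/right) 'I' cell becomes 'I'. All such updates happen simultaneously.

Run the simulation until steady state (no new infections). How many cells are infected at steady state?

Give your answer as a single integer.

Answer: 39

Derivation:
Step 0 (initial): 1 infected
Step 1: +3 new -> 4 infected
Step 2: +5 new -> 9 infected
Step 3: +5 new -> 14 infected
Step 4: +6 new -> 20 infected
Step 5: +7 new -> 27 infected
Step 6: +6 new -> 33 infected
Step 7: +3 new -> 36 infected
Step 8: +2 new -> 38 infected
Step 9: +1 new -> 39 infected
Step 10: +0 new -> 39 infected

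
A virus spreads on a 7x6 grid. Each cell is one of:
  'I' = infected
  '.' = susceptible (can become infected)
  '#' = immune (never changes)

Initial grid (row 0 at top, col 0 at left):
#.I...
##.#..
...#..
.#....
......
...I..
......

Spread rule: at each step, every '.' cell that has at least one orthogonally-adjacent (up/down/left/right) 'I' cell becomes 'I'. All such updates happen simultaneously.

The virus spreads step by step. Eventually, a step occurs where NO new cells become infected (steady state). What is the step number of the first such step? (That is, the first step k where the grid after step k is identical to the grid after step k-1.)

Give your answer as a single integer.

Step 0 (initial): 2 infected
Step 1: +7 new -> 9 infected
Step 2: +9 new -> 18 infected
Step 3: +10 new -> 28 infected
Step 4: +6 new -> 34 infected
Step 5: +2 new -> 36 infected
Step 6: +0 new -> 36 infected

Answer: 6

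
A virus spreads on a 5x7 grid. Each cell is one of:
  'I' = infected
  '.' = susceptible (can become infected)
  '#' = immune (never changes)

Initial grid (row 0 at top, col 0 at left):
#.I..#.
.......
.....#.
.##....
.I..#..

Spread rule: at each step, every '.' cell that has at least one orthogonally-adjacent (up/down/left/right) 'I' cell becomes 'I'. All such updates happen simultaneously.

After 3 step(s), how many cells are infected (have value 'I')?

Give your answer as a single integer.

Answer: 19

Derivation:
Step 0 (initial): 2 infected
Step 1: +5 new -> 7 infected
Step 2: +6 new -> 13 infected
Step 3: +6 new -> 19 infected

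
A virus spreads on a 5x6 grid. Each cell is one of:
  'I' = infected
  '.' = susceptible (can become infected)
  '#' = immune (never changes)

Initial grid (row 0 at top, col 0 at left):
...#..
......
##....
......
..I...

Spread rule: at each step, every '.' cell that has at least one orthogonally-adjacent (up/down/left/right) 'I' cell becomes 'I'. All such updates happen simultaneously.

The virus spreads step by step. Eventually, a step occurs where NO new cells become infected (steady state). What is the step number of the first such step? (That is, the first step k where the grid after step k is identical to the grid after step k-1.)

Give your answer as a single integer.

Answer: 8

Derivation:
Step 0 (initial): 1 infected
Step 1: +3 new -> 4 infected
Step 2: +5 new -> 9 infected
Step 3: +5 new -> 14 infected
Step 4: +5 new -> 19 infected
Step 5: +4 new -> 23 infected
Step 6: +3 new -> 26 infected
Step 7: +1 new -> 27 infected
Step 8: +0 new -> 27 infected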